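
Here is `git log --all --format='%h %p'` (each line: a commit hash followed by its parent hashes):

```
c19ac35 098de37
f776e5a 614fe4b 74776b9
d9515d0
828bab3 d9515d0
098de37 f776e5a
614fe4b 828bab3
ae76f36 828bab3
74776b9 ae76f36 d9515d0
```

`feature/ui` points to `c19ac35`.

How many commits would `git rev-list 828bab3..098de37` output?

Reachable from 098de37: {098de37, 614fe4b, 74776b9, 828bab3, ae76f36, d9515d0, f776e5a}.
Reachable from 828bab3: {828bab3, d9515d0}.
In 098de37's history but not 828bab3's: {098de37, 614fe4b, 74776b9, ae76f36, f776e5a} — 5 commits.

5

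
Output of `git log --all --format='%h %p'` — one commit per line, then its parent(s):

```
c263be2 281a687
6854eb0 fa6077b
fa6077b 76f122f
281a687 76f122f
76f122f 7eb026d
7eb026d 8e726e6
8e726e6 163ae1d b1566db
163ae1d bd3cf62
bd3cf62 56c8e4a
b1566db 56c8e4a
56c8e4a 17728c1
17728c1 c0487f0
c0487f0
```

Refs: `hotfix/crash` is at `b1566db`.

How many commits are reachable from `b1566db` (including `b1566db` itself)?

4

Walking parent pointers from b1566db: reachable set = {17728c1, 56c8e4a, b1566db, c0487f0}.
That is 4 commits.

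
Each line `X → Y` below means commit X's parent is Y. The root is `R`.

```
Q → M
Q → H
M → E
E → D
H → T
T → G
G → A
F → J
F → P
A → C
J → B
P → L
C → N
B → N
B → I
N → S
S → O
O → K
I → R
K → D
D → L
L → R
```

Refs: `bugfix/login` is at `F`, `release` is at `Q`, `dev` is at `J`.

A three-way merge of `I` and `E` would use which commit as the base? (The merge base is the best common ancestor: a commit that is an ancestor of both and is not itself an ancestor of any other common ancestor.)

Ancestors of I: {I, R}.
Ancestors of E: {D, E, L, R}.
Common ancestors: {R}.
The only common ancestor is R, so it is the merge base.

R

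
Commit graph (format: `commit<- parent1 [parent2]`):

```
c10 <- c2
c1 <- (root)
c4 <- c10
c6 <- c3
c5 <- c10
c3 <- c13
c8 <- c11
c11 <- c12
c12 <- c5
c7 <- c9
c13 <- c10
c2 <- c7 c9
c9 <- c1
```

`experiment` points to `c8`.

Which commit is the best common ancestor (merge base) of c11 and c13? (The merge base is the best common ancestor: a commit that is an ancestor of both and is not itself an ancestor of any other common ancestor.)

c10

Ancestors of c11: {c1, c10, c11, c12, c2, c5, c7, c9}.
Ancestors of c13: {c1, c10, c13, c2, c7, c9}.
Common ancestors: {c1, c10, c2, c7, c9}.
Among these, c10 is not an ancestor of any other common ancestor — it is the merge base.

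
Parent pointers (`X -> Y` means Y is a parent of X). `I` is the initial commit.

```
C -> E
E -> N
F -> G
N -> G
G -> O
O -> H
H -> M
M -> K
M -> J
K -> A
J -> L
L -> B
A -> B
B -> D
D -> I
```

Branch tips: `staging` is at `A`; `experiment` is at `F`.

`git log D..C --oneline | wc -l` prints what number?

Reachable from C: {A, B, C, D, E, G, H, I, J, K, L, M, N, O}.
Reachable from D: {D, I}.
In C's history but not D's: {A, B, C, E, G, H, J, K, L, M, N, O} — 12 commits.

12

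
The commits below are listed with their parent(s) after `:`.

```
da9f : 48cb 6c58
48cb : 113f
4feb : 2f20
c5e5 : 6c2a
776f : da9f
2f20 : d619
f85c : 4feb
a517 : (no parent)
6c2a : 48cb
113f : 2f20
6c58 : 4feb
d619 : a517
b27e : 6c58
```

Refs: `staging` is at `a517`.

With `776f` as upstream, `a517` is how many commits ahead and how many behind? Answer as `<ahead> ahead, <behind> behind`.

Reachable from a517: {a517}.
Reachable from 776f: {113f, 2f20, 48cb, 4feb, 6c58, 776f, a517, d619, da9f}.
Only in a517's history (ahead): {} — 0.
Only in 776f's history (behind): {113f, 2f20, 48cb, 4feb, 6c58, 776f, d619, da9f} — 8.

0 ahead, 8 behind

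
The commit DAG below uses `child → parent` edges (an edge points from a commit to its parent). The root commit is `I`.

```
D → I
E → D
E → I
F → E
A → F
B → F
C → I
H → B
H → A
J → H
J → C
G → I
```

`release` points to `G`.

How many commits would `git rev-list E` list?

Walking parent pointers from E: reachable set = {D, E, I}.
That is 3 commits.

3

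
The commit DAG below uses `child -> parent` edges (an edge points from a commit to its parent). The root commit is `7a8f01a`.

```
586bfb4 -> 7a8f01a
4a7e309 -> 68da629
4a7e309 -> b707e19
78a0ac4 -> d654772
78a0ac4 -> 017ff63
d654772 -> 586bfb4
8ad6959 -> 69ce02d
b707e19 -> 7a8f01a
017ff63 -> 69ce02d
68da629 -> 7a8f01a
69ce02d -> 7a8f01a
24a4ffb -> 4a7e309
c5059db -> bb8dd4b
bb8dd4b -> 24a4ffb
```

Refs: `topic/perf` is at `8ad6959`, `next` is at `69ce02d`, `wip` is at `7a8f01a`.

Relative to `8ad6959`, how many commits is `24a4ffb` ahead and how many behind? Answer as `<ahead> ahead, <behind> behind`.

Reachable from 24a4ffb: {24a4ffb, 4a7e309, 68da629, 7a8f01a, b707e19}.
Reachable from 8ad6959: {69ce02d, 7a8f01a, 8ad6959}.
Only in 24a4ffb's history (ahead): {24a4ffb, 4a7e309, 68da629, b707e19} — 4.
Only in 8ad6959's history (behind): {69ce02d, 8ad6959} — 2.

4 ahead, 2 behind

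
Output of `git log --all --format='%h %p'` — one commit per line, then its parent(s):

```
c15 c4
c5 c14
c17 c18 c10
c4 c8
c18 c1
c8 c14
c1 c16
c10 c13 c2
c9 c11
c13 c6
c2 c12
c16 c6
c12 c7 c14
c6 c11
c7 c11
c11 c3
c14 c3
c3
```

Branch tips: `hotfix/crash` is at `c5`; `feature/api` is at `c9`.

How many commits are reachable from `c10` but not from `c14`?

7

Reachable from c10: {c10, c11, c12, c13, c14, c2, c3, c6, c7}.
Reachable from c14: {c14, c3}.
In c10's history but not c14's: {c10, c11, c12, c13, c2, c6, c7} — 7 commits.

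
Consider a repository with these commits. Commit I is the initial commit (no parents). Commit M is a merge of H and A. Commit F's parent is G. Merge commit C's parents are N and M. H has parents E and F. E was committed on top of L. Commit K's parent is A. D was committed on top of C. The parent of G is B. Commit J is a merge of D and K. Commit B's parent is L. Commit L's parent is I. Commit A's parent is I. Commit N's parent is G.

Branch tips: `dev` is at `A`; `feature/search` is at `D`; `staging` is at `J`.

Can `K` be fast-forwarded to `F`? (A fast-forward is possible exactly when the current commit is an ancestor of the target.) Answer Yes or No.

No

A fast-forward from K to F is possible iff K is an ancestor of F.
Ancestors of F: {B, F, G, I, L}.
K is not among them, so fast-forward is not possible.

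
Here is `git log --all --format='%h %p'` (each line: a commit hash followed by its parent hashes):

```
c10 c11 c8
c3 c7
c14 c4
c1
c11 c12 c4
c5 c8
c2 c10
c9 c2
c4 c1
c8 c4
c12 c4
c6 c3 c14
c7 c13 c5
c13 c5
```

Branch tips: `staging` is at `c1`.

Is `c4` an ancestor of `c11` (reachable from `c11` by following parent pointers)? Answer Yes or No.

Ancestors of c11 (commits reachable by following parents): {c1, c11, c12, c4}.
c4 is in that set, so it is an ancestor of c11.

Yes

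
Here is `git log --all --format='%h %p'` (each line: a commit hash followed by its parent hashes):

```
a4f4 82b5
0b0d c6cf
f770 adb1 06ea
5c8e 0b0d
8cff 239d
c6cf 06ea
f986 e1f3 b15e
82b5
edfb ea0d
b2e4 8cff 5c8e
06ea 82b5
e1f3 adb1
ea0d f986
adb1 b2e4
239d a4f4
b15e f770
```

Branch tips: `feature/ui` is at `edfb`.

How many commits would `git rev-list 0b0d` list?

Walking parent pointers from 0b0d: reachable set = {06ea, 0b0d, 82b5, c6cf}.
That is 4 commits.

4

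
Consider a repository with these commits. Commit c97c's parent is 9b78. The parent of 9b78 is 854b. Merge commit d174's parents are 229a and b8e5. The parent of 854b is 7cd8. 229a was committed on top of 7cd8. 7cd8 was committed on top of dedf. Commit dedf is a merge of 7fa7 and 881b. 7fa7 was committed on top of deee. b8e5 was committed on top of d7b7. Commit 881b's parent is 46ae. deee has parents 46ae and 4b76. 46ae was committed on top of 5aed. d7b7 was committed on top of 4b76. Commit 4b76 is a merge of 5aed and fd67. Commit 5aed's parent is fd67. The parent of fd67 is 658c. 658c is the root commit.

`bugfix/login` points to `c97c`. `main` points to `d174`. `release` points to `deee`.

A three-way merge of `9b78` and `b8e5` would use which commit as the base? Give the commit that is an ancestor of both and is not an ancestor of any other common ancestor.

Ancestors of 9b78: {46ae, 4b76, 5aed, 658c, 7cd8, 7fa7, 854b, 881b, 9b78, dedf, deee, fd67}.
Ancestors of b8e5: {4b76, 5aed, 658c, b8e5, d7b7, fd67}.
Common ancestors: {4b76, 5aed, 658c, fd67}.
Among these, 4b76 is not an ancestor of any other common ancestor — it is the merge base.

4b76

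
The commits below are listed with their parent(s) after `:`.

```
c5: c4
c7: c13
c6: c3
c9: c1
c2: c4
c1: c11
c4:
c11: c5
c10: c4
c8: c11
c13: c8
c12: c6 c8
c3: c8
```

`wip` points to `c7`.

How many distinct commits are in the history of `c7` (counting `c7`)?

6

Walking parent pointers from c7: reachable set = {c11, c13, c4, c5, c7, c8}.
That is 6 commits.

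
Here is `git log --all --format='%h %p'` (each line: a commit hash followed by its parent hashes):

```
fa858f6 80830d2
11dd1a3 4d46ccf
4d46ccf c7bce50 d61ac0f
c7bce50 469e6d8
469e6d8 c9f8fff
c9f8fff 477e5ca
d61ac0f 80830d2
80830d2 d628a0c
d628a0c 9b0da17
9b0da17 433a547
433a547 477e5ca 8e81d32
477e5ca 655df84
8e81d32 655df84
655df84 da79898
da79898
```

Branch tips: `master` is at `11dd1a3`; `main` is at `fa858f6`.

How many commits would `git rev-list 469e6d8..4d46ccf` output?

Reachable from 4d46ccf: {433a547, 469e6d8, 477e5ca, 4d46ccf, 655df84, 80830d2, 8e81d32, 9b0da17, c7bce50, c9f8fff, d61ac0f, d628a0c, da79898}.
Reachable from 469e6d8: {469e6d8, 477e5ca, 655df84, c9f8fff, da79898}.
In 4d46ccf's history but not 469e6d8's: {433a547, 4d46ccf, 80830d2, 8e81d32, 9b0da17, c7bce50, d61ac0f, d628a0c} — 8 commits.

8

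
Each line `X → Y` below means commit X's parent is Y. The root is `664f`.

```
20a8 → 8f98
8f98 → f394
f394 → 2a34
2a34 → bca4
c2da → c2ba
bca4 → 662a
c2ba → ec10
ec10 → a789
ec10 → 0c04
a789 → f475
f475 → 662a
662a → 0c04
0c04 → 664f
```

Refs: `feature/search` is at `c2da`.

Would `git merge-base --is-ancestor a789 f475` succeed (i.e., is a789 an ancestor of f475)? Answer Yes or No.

Ancestors of f475: {0c04, 662a, 664f, f475}.
a789 is not in that set, so it is not an ancestor of f475.

No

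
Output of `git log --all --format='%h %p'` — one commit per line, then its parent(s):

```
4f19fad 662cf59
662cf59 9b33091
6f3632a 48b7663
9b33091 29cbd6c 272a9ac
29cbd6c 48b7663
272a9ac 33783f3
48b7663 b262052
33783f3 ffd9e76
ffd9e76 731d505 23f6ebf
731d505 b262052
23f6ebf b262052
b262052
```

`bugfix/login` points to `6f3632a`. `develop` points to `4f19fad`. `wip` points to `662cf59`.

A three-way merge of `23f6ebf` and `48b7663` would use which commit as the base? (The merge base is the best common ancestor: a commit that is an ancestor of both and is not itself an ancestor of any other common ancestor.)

Ancestors of 23f6ebf: {23f6ebf, b262052}.
Ancestors of 48b7663: {48b7663, b262052}.
Common ancestors: {b262052}.
The only common ancestor is b262052, so it is the merge base.

b262052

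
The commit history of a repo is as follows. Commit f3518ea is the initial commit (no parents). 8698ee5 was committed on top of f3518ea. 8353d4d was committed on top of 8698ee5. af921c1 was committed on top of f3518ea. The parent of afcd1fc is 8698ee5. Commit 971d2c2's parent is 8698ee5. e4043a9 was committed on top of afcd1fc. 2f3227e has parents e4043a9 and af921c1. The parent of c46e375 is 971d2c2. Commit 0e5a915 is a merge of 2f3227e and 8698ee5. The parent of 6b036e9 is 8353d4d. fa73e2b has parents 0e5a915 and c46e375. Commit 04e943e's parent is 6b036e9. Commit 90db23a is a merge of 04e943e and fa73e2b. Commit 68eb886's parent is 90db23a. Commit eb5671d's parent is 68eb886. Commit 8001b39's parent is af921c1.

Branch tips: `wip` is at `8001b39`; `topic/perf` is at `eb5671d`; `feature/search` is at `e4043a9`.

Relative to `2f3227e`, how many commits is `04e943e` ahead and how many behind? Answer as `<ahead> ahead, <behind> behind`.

Reachable from 04e943e: {04e943e, 6b036e9, 8353d4d, 8698ee5, f3518ea}.
Reachable from 2f3227e: {2f3227e, 8698ee5, af921c1, afcd1fc, e4043a9, f3518ea}.
Only in 04e943e's history (ahead): {04e943e, 6b036e9, 8353d4d} — 3.
Only in 2f3227e's history (behind): {2f3227e, af921c1, afcd1fc, e4043a9} — 4.

3 ahead, 4 behind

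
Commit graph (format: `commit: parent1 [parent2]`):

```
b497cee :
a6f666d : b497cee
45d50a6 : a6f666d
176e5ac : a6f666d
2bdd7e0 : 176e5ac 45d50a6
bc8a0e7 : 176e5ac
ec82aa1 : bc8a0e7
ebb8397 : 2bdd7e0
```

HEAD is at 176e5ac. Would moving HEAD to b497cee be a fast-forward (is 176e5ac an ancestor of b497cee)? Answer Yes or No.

No

A fast-forward from 176e5ac to b497cee is possible iff 176e5ac is an ancestor of b497cee.
Ancestors of b497cee: {b497cee}.
176e5ac is not among them, so fast-forward is not possible.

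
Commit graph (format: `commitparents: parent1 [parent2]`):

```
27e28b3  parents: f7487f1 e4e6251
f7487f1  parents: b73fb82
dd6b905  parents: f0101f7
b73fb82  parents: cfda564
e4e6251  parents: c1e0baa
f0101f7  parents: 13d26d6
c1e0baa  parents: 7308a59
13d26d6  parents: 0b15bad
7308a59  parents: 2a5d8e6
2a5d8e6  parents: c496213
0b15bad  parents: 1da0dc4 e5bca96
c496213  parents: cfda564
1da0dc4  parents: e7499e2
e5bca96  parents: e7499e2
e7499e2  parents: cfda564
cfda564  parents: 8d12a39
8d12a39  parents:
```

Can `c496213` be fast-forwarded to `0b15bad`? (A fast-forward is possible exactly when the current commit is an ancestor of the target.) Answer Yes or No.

No

A fast-forward from c496213 to 0b15bad is possible iff c496213 is an ancestor of 0b15bad.
Ancestors of 0b15bad: {0b15bad, 1da0dc4, 8d12a39, cfda564, e5bca96, e7499e2}.
c496213 is not among them, so fast-forward is not possible.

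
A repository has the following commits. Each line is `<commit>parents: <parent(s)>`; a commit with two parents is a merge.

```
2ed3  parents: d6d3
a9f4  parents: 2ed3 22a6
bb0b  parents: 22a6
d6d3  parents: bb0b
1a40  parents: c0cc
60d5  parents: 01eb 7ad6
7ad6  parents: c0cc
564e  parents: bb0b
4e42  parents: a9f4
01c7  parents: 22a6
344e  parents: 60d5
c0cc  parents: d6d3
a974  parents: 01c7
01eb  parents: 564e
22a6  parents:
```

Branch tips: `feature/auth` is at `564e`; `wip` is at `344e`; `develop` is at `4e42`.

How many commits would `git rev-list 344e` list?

Walking parent pointers from 344e: reachable set = {01eb, 22a6, 344e, 564e, 60d5, 7ad6, bb0b, c0cc, d6d3}.
That is 9 commits.

9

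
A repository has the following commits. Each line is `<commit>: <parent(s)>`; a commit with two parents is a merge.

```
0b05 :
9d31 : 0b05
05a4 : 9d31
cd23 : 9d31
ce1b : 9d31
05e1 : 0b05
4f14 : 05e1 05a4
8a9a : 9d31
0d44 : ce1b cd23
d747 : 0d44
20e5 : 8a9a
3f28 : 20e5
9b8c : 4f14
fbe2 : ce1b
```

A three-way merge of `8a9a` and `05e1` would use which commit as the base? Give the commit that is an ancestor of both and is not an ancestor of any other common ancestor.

0b05

Ancestors of 8a9a: {0b05, 8a9a, 9d31}.
Ancestors of 05e1: {05e1, 0b05}.
Common ancestors: {0b05}.
The only common ancestor is 0b05, so it is the merge base.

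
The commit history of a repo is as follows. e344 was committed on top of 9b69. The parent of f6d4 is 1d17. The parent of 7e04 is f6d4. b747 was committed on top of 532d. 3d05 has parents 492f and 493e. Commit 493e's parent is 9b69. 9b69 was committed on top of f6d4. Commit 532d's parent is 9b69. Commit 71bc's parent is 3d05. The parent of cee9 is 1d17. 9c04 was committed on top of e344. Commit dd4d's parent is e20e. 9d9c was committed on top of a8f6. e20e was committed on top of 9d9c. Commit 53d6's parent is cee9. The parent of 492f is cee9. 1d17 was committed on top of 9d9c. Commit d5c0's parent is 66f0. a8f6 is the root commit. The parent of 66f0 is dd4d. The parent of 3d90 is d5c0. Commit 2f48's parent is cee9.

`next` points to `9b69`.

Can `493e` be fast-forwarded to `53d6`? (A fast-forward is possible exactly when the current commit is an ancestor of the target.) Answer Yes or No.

A fast-forward from 493e to 53d6 is possible iff 493e is an ancestor of 53d6.
Ancestors of 53d6: {1d17, 53d6, 9d9c, a8f6, cee9}.
493e is not among them, so fast-forward is not possible.

No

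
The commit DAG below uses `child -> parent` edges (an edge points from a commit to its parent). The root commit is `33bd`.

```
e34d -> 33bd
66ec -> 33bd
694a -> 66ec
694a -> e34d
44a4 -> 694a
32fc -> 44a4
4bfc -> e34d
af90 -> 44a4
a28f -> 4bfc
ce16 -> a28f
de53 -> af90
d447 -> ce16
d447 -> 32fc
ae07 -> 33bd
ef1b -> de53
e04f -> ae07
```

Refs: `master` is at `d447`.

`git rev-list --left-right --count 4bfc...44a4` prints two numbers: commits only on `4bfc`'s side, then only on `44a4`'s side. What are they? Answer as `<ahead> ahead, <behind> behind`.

Reachable from 4bfc: {33bd, 4bfc, e34d}.
Reachable from 44a4: {33bd, 44a4, 66ec, 694a, e34d}.
Only in 4bfc's history (ahead): {4bfc} — 1.
Only in 44a4's history (behind): {44a4, 66ec, 694a} — 3.

1 ahead, 3 behind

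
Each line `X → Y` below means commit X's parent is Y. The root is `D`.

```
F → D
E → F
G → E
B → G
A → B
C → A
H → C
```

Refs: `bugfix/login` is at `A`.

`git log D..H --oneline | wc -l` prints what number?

Reachable from H: {A, B, C, D, E, F, G, H}.
Reachable from D: {D}.
In H's history but not D's: {A, B, C, E, F, G, H} — 7 commits.

7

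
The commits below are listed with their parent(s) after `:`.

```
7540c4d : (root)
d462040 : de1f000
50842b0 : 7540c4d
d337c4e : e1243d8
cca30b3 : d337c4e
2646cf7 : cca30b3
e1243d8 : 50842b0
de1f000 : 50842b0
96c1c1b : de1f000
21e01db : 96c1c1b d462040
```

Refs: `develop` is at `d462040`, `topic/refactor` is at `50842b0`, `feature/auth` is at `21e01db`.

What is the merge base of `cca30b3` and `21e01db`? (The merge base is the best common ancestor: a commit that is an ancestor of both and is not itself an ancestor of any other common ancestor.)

Ancestors of cca30b3: {50842b0, 7540c4d, cca30b3, d337c4e, e1243d8}.
Ancestors of 21e01db: {21e01db, 50842b0, 7540c4d, 96c1c1b, d462040, de1f000}.
Common ancestors: {50842b0, 7540c4d}.
Among these, 50842b0 is not an ancestor of any other common ancestor — it is the merge base.

50842b0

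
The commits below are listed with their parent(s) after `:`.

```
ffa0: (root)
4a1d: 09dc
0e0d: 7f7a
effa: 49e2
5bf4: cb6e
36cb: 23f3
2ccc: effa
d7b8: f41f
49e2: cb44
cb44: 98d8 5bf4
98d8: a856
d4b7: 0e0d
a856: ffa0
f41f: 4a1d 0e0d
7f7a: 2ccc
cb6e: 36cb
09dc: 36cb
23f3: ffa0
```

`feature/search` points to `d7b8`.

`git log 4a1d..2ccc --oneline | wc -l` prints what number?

8

Reachable from 2ccc: {23f3, 2ccc, 36cb, 49e2, 5bf4, 98d8, a856, cb44, cb6e, effa, ffa0}.
Reachable from 4a1d: {09dc, 23f3, 36cb, 4a1d, ffa0}.
In 2ccc's history but not 4a1d's: {2ccc, 49e2, 5bf4, 98d8, a856, cb44, cb6e, effa} — 8 commits.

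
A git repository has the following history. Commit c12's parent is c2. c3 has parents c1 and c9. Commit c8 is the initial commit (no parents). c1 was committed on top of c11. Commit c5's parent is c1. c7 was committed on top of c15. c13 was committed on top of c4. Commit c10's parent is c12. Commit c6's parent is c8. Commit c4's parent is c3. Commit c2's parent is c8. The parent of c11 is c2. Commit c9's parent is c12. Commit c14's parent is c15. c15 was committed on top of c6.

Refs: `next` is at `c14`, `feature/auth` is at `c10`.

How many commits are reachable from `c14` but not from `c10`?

3

Reachable from c14: {c14, c15, c6, c8}.
Reachable from c10: {c10, c12, c2, c8}.
In c14's history but not c10's: {c14, c15, c6} — 3 commits.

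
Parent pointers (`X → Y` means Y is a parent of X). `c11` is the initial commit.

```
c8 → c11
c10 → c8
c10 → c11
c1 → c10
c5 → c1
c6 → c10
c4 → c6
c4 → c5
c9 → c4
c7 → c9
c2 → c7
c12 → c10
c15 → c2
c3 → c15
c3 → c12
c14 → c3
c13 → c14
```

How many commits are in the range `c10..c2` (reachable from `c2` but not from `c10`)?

Reachable from c2: {c1, c10, c11, c2, c4, c5, c6, c7, c8, c9}.
Reachable from c10: {c10, c11, c8}.
In c2's history but not c10's: {c1, c2, c4, c5, c6, c7, c9} — 7 commits.

7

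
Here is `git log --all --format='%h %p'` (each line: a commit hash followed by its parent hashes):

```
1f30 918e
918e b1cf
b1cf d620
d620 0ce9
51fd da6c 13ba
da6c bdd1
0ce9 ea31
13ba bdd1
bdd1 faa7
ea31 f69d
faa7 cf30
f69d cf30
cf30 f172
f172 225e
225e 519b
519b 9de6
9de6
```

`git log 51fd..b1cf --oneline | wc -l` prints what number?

5

Reachable from b1cf: {0ce9, 225e, 519b, 9de6, b1cf, cf30, d620, ea31, f172, f69d}.
Reachable from 51fd: {13ba, 225e, 519b, 51fd, 9de6, bdd1, cf30, da6c, f172, faa7}.
In b1cf's history but not 51fd's: {0ce9, b1cf, d620, ea31, f69d} — 5 commits.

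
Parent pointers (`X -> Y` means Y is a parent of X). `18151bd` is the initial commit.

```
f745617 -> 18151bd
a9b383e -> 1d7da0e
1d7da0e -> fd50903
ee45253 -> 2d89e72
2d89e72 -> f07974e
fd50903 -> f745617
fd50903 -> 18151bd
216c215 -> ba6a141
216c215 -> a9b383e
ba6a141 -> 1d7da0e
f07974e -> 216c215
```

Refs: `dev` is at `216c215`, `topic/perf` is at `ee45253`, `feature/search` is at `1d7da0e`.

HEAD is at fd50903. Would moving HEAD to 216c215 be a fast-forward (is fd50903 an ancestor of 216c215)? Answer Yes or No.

Yes

A fast-forward from fd50903 to 216c215 is possible iff fd50903 is an ancestor of 216c215.
Ancestors of 216c215: {18151bd, 1d7da0e, 216c215, a9b383e, ba6a141, f745617, fd50903}.
fd50903 is among them, so fast-forward is possible.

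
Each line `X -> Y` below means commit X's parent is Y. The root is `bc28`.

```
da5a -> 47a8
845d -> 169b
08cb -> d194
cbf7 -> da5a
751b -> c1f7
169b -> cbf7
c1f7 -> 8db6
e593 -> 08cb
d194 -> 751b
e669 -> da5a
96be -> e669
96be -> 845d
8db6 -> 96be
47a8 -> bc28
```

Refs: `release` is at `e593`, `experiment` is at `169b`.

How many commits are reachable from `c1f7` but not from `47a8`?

Reachable from c1f7: {169b, 47a8, 845d, 8db6, 96be, bc28, c1f7, cbf7, da5a, e669}.
Reachable from 47a8: {47a8, bc28}.
In c1f7's history but not 47a8's: {169b, 845d, 8db6, 96be, c1f7, cbf7, da5a, e669} — 8 commits.

8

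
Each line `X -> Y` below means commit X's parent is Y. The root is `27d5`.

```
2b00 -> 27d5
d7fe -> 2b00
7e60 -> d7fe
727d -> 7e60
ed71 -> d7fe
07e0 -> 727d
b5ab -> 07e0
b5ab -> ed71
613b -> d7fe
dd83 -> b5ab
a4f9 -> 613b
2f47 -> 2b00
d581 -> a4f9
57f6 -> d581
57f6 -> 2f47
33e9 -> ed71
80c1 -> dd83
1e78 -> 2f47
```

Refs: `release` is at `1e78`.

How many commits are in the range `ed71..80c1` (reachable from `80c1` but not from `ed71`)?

Reachable from 80c1: {07e0, 27d5, 2b00, 727d, 7e60, 80c1, b5ab, d7fe, dd83, ed71}.
Reachable from ed71: {27d5, 2b00, d7fe, ed71}.
In 80c1's history but not ed71's: {07e0, 727d, 7e60, 80c1, b5ab, dd83} — 6 commits.

6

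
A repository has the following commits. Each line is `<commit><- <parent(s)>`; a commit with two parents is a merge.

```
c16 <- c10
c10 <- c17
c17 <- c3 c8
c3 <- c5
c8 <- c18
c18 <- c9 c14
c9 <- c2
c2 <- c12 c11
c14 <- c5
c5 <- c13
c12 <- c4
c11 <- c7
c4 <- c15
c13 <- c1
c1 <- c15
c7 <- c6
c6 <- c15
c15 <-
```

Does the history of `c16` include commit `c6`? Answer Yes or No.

Yes

Ancestors of c16 (commits reachable by following parents): {c1, c10, c11, c12, c13, c14, c15, c16, c17, c18, c2, c3, c4, c5, c6, c7, c8, c9}.
c6 is in that set, so it is an ancestor of c16.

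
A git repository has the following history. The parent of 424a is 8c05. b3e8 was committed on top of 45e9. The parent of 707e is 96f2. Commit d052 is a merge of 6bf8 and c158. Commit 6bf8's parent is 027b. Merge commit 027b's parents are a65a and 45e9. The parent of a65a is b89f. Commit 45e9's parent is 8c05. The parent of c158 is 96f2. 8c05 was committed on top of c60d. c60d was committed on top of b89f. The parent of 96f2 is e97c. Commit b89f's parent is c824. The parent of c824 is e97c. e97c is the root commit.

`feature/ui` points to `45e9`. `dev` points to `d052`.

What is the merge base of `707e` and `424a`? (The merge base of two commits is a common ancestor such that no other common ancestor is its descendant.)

Ancestors of 707e: {707e, 96f2, e97c}.
Ancestors of 424a: {424a, 8c05, b89f, c60d, c824, e97c}.
Common ancestors: {e97c}.
The only common ancestor is e97c, so it is the merge base.

e97c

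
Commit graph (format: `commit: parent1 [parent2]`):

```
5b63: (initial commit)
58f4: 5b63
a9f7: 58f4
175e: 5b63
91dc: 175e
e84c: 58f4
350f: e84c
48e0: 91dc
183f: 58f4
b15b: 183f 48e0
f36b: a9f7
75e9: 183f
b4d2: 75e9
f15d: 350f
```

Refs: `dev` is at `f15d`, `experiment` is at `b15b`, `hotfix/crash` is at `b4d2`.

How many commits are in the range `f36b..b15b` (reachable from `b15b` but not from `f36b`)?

Reachable from b15b: {175e, 183f, 48e0, 58f4, 5b63, 91dc, b15b}.
Reachable from f36b: {58f4, 5b63, a9f7, f36b}.
In b15b's history but not f36b's: {175e, 183f, 48e0, 91dc, b15b} — 5 commits.

5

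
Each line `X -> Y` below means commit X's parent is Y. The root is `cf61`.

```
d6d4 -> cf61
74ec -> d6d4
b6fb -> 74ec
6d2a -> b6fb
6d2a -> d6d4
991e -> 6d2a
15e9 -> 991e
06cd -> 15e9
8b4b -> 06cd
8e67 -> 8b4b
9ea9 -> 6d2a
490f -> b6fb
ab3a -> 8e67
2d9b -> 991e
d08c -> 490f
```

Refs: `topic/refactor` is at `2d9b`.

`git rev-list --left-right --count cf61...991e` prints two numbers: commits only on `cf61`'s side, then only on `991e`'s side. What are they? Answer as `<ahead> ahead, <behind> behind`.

0 ahead, 5 behind

Reachable from cf61: {cf61}.
Reachable from 991e: {6d2a, 74ec, 991e, b6fb, cf61, d6d4}.
Only in cf61's history (ahead): {} — 0.
Only in 991e's history (behind): {6d2a, 74ec, 991e, b6fb, d6d4} — 5.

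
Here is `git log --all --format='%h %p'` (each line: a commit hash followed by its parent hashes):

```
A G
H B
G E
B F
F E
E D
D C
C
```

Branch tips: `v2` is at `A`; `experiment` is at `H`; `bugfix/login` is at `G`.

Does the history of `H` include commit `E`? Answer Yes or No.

Ancestors of H (commits reachable by following parents): {B, C, D, E, F, H}.
E is in that set, so it is an ancestor of H.

Yes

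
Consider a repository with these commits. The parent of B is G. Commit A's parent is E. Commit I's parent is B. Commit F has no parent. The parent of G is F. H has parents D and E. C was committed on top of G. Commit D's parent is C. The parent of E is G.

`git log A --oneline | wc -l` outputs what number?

Walking parent pointers from A: reachable set = {A, E, F, G}.
That is 4 commits.

4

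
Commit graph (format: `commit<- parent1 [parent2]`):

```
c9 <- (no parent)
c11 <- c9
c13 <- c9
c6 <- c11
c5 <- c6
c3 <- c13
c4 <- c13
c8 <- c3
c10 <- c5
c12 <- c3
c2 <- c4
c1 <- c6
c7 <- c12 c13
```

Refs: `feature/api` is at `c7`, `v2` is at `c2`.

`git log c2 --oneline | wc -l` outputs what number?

4

Walking parent pointers from c2: reachable set = {c13, c2, c4, c9}.
That is 4 commits.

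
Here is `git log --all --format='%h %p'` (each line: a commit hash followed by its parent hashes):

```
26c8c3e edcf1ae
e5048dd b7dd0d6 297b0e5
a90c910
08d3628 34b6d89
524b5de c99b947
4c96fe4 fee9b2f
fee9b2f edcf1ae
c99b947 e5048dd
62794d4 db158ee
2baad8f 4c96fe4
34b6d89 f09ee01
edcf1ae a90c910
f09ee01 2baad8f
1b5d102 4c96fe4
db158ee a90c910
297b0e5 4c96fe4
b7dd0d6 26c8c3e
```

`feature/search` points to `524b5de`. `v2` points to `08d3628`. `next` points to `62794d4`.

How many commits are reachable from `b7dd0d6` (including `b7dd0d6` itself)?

4

Walking parent pointers from b7dd0d6: reachable set = {26c8c3e, a90c910, b7dd0d6, edcf1ae}.
That is 4 commits.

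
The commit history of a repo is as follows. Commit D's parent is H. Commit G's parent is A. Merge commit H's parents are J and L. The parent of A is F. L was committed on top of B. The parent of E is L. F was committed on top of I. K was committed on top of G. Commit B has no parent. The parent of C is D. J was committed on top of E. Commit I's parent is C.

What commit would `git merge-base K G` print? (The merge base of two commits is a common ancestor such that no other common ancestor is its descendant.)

G

Ancestors of K: {A, B, C, D, E, F, G, H, I, J, K, L}.
Ancestors of G: {A, B, C, D, E, F, G, H, I, J, L}.
Common ancestors: {A, B, C, D, E, F, G, H, I, J, L}.
Among these, G is not an ancestor of any other common ancestor — it is the merge base.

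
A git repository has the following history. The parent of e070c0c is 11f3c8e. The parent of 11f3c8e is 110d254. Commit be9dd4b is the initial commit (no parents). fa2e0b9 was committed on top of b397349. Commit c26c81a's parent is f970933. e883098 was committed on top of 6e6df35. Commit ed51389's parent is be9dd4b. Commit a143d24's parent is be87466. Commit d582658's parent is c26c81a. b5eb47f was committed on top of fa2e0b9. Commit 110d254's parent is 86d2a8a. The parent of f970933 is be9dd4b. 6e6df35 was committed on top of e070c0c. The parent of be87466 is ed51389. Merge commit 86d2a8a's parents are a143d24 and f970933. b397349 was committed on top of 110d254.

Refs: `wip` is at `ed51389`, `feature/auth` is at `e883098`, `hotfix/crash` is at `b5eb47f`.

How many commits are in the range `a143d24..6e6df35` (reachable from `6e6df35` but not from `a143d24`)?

Reachable from 6e6df35: {110d254, 11f3c8e, 6e6df35, 86d2a8a, a143d24, be87466, be9dd4b, e070c0c, ed51389, f970933}.
Reachable from a143d24: {a143d24, be87466, be9dd4b, ed51389}.
In 6e6df35's history but not a143d24's: {110d254, 11f3c8e, 6e6df35, 86d2a8a, e070c0c, f970933} — 6 commits.

6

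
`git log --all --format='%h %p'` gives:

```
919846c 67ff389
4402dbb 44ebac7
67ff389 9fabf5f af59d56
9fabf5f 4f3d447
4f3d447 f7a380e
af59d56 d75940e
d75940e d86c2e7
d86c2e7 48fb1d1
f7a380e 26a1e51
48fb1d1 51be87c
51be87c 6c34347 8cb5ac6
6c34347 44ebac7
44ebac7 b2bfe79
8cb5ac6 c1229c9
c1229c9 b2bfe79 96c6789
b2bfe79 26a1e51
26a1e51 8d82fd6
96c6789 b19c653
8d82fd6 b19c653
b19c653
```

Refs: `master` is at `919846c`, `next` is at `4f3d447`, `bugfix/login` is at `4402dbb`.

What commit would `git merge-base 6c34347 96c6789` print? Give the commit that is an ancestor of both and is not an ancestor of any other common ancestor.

b19c653

Ancestors of 6c34347: {26a1e51, 44ebac7, 6c34347, 8d82fd6, b19c653, b2bfe79}.
Ancestors of 96c6789: {96c6789, b19c653}.
Common ancestors: {b19c653}.
The only common ancestor is b19c653, so it is the merge base.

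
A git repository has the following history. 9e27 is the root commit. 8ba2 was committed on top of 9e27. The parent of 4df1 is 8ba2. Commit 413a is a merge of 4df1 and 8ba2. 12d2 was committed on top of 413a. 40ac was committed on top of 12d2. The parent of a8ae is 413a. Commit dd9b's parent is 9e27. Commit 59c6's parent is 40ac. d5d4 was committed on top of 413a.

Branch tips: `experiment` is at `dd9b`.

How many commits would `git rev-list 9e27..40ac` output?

Reachable from 40ac: {12d2, 40ac, 413a, 4df1, 8ba2, 9e27}.
Reachable from 9e27: {9e27}.
In 40ac's history but not 9e27's: {12d2, 40ac, 413a, 4df1, 8ba2} — 5 commits.

5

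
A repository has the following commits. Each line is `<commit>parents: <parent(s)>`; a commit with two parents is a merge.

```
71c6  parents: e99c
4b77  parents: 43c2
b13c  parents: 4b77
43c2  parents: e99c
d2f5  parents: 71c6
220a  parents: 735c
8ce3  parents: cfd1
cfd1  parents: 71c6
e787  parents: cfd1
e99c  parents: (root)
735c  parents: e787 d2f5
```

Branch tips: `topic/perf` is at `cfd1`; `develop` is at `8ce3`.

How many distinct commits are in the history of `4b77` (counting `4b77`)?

3

Walking parent pointers from 4b77: reachable set = {43c2, 4b77, e99c}.
That is 3 commits.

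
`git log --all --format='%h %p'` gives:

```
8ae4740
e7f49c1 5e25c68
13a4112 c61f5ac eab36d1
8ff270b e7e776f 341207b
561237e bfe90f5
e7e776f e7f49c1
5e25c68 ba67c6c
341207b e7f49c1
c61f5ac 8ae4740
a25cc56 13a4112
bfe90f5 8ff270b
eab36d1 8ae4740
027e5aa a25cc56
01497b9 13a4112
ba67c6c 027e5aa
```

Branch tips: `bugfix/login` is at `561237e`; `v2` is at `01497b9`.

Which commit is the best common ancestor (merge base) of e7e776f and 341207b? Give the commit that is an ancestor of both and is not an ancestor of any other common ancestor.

Ancestors of e7e776f: {027e5aa, 13a4112, 5e25c68, 8ae4740, a25cc56, ba67c6c, c61f5ac, e7e776f, e7f49c1, eab36d1}.
Ancestors of 341207b: {027e5aa, 13a4112, 341207b, 5e25c68, 8ae4740, a25cc56, ba67c6c, c61f5ac, e7f49c1, eab36d1}.
Common ancestors: {027e5aa, 13a4112, 5e25c68, 8ae4740, a25cc56, ba67c6c, c61f5ac, e7f49c1, eab36d1}.
Among these, e7f49c1 is not an ancestor of any other common ancestor — it is the merge base.

e7f49c1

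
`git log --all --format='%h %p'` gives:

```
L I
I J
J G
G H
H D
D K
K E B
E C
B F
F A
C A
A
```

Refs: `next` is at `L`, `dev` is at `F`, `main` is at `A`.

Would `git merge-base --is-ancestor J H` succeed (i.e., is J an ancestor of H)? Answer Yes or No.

Ancestors of H: {A, B, C, D, E, F, H, K}.
J is not in that set, so it is not an ancestor of H.

No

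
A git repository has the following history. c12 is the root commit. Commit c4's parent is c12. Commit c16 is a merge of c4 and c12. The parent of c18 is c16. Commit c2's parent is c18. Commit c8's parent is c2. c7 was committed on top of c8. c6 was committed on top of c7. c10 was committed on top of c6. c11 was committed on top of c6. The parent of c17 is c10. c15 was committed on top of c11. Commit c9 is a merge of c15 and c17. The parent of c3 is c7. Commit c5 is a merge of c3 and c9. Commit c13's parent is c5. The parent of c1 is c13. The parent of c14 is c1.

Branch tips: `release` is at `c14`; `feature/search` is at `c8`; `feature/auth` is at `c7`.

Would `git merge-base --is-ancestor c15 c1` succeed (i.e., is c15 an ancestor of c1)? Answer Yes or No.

Yes

Ancestors of c1 (commits reachable by following parents): {c1, c10, c11, c12, c13, c15, c16, c17, c18, c2, c3, c4, c5, c6, c7, c8, c9}.
c15 is in that set, so it is an ancestor of c1.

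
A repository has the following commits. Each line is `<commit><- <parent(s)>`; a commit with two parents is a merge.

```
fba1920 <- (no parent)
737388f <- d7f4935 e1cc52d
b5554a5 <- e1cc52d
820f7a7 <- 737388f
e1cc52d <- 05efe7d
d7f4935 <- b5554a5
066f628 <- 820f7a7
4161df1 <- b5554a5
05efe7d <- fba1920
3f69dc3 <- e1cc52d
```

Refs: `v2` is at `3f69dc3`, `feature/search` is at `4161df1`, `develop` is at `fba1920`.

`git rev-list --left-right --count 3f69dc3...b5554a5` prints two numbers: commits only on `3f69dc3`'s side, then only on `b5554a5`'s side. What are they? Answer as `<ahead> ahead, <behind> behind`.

1 ahead, 1 behind

Reachable from 3f69dc3: {05efe7d, 3f69dc3, e1cc52d, fba1920}.
Reachable from b5554a5: {05efe7d, b5554a5, e1cc52d, fba1920}.
Only in 3f69dc3's history (ahead): {3f69dc3} — 1.
Only in b5554a5's history (behind): {b5554a5} — 1.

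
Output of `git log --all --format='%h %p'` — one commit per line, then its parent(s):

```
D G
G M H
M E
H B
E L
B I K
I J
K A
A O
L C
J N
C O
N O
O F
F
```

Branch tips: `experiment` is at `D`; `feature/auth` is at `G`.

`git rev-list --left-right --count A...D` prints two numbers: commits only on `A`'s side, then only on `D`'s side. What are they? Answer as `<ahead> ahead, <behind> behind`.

0 ahead, 12 behind

Reachable from A: {A, F, O}.
Reachable from D: {A, B, C, D, E, F, G, H, I, J, K, L, M, N, O}.
Only in A's history (ahead): {} — 0.
Only in D's history (behind): {B, C, D, E, G, H, I, J, K, L, M, N} — 12.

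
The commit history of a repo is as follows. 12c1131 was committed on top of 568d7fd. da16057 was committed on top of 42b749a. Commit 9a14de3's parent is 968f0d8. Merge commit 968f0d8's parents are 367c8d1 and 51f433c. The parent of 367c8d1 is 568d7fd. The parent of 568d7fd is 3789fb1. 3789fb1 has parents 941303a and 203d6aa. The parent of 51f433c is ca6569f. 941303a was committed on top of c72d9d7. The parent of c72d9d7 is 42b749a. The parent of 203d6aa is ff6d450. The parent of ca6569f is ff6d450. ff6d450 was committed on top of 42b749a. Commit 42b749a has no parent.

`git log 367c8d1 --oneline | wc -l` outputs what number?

8

Walking parent pointers from 367c8d1: reachable set = {203d6aa, 367c8d1, 3789fb1, 42b749a, 568d7fd, 941303a, c72d9d7, ff6d450}.
That is 8 commits.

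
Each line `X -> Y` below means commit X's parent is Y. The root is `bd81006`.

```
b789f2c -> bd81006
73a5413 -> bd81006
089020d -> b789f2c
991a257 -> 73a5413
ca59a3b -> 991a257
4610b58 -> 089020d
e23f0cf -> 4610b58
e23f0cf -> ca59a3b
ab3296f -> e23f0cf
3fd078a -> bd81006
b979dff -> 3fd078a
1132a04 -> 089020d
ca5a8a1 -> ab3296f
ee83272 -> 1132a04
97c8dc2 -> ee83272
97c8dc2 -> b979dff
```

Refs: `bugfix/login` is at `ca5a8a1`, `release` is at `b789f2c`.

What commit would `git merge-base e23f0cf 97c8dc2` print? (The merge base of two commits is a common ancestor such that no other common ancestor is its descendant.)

Ancestors of e23f0cf: {089020d, 4610b58, 73a5413, 991a257, b789f2c, bd81006, ca59a3b, e23f0cf}.
Ancestors of 97c8dc2: {089020d, 1132a04, 3fd078a, 97c8dc2, b789f2c, b979dff, bd81006, ee83272}.
Common ancestors: {089020d, b789f2c, bd81006}.
Among these, 089020d is not an ancestor of any other common ancestor — it is the merge base.

089020d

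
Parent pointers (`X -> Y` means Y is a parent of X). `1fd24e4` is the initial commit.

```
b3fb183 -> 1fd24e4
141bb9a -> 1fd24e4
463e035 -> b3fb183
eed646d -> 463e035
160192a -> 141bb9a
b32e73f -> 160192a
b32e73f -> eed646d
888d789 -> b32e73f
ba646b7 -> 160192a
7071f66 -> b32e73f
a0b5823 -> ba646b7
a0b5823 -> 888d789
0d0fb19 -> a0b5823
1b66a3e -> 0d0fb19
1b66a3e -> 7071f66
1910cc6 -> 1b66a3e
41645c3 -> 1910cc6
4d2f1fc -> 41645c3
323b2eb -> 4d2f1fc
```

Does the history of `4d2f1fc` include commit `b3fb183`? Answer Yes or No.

Yes

Ancestors of 4d2f1fc (commits reachable by following parents): {0d0fb19, 141bb9a, 160192a, 1910cc6, 1b66a3e, 1fd24e4, 41645c3, 463e035, 4d2f1fc, 7071f66, 888d789, a0b5823, b32e73f, b3fb183, ba646b7, eed646d}.
b3fb183 is in that set, so it is an ancestor of 4d2f1fc.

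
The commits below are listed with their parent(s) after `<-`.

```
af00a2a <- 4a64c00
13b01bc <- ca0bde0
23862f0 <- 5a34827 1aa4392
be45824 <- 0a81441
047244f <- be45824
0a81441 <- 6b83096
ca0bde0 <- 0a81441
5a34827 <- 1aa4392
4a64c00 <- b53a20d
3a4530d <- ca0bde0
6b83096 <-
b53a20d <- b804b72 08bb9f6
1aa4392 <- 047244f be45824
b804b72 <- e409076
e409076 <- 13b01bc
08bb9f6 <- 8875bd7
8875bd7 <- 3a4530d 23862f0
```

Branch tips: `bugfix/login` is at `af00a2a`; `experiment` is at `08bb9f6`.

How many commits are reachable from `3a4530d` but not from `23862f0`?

2

Reachable from 3a4530d: {0a81441, 3a4530d, 6b83096, ca0bde0}.
Reachable from 23862f0: {047244f, 0a81441, 1aa4392, 23862f0, 5a34827, 6b83096, be45824}.
In 3a4530d's history but not 23862f0's: {3a4530d, ca0bde0} — 2 commits.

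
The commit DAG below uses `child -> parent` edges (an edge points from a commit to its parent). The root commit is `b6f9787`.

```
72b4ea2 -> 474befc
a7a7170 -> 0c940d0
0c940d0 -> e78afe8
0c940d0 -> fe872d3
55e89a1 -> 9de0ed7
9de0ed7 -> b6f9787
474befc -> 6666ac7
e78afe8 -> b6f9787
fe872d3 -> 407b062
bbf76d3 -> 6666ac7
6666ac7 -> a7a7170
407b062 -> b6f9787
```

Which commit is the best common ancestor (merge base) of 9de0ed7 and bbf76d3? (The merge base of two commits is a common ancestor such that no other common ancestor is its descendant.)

Ancestors of 9de0ed7: {9de0ed7, b6f9787}.
Ancestors of bbf76d3: {0c940d0, 407b062, 6666ac7, a7a7170, b6f9787, bbf76d3, e78afe8, fe872d3}.
Common ancestors: {b6f9787}.
The only common ancestor is b6f9787, so it is the merge base.

b6f9787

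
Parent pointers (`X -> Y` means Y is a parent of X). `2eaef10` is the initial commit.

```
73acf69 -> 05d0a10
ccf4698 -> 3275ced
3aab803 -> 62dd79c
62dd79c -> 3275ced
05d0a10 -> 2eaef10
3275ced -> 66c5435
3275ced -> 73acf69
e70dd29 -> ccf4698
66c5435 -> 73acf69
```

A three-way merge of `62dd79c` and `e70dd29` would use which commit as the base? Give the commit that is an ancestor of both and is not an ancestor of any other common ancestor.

Ancestors of 62dd79c: {05d0a10, 2eaef10, 3275ced, 62dd79c, 66c5435, 73acf69}.
Ancestors of e70dd29: {05d0a10, 2eaef10, 3275ced, 66c5435, 73acf69, ccf4698, e70dd29}.
Common ancestors: {05d0a10, 2eaef10, 3275ced, 66c5435, 73acf69}.
Among these, 3275ced is not an ancestor of any other common ancestor — it is the merge base.

3275ced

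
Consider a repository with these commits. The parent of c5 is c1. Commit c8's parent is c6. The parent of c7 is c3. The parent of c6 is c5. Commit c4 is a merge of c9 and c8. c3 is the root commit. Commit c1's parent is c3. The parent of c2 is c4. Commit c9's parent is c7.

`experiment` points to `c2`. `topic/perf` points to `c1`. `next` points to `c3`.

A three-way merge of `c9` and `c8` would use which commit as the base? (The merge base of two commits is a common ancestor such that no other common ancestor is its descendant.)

Ancestors of c9: {c3, c7, c9}.
Ancestors of c8: {c1, c3, c5, c6, c8}.
Common ancestors: {c3}.
The only common ancestor is c3, so it is the merge base.

c3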